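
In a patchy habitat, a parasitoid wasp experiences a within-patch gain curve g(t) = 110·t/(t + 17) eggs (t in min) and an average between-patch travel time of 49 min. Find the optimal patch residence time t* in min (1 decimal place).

28.9 min

Maximise g(t)/(T+t): set derivative to zero → g'(t)(T+t) = g(t).
g'(t) = 110·17/(t + 17)². Setting 110·17/(t+17)² = 110t/[(t+17)(49+t)] gives 17(49+t) = t(t+17), so t² = 17×49 = 833.
t* = √833 = 28.86 min.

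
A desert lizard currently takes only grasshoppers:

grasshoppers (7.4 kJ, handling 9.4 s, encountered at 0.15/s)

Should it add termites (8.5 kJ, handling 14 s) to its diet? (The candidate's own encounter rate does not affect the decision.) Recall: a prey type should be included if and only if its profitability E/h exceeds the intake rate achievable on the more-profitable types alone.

Yes

On grasshoppers alone, R = ΣλE/(1+Σλh) = 1.11/2.41 = 0.4606 kJ/s.
termites: E/h = 8.5/14 = 0.6071 kJ/s.
Since 0.6071 > R, including termites increases the long-run rate.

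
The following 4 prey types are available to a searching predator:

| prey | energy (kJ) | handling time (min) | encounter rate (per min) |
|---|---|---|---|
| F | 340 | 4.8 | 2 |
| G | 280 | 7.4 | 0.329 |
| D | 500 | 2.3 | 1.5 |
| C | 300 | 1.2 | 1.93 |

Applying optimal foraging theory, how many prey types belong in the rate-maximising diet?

E/h in descending order: C 250, D 217, F 70.8, G 37.8 kJ/min. The optimal diet is the largest prefix of this list for which every included type satisfies E_i/h_i > R on the types above it.
Rate on top 1: 174.6. D: 217 > 174.6 → include.
Rate on top 2: 196.4. F: 70.8 < 196.4 → exclude; stop.
Optimal diet: C, D — 2 of 4 types.

2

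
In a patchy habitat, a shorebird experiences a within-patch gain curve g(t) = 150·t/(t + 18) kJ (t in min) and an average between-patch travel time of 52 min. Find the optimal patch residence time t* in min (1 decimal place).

30.6 min

By the marginal value theorem, leave when the instantaneous gain rate g'(t) equals the habitat-wide average g(t)/(T + t).
g'(t) = 150·18/(t + 18)². Setting 150·18/(t+18)² = 150t/[(t+18)(52+t)] gives 18(52+t) = t(t+18), so t² = 18×52 = 936.
t* = √936 = 30.59 min.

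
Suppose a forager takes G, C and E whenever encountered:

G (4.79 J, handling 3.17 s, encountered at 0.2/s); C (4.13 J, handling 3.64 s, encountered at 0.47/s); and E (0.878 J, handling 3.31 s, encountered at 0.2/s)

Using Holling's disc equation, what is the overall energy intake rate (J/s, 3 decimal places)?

0.767 J/s

R = (0.2×4.79 + 0.47×4.13 + 0.2×0.878) / (1 + 0.2×3.17 + 0.47×3.64 + 0.2×3.31) = 3.075/4.007 = 0.7674 J/s.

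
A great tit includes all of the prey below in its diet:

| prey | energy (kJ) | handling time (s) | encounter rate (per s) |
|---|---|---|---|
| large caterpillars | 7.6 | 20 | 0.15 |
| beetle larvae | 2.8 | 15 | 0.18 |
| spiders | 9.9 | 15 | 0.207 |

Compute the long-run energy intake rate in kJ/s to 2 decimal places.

0.38 kJ/s

R = Σλ_iE_i / (1 + Σλ_ih_i)
Numerator: 0.15×7.6 + 0.18×2.8 + 0.207×9.9 = 3.693
Denominator: 1 + 0.15×20 + 0.18×15 + 0.207×15 = 9.805
R = 3.693/9.805 = 0.3767 kJ/s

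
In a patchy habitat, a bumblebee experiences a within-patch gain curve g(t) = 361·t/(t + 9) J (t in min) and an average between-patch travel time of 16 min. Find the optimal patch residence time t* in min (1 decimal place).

12.0 min

By the marginal value theorem, leave when the instantaneous gain rate g'(t) equals the habitat-wide average g(t)/(T + t).
g'(t) = 361·9/(t + 9)². Setting 361·9/(t+9)² = 361t/[(t+9)(16+t)] gives 9(16+t) = t(t+9), so t² = 9×16 = 144.
t* = √144 = 12 min.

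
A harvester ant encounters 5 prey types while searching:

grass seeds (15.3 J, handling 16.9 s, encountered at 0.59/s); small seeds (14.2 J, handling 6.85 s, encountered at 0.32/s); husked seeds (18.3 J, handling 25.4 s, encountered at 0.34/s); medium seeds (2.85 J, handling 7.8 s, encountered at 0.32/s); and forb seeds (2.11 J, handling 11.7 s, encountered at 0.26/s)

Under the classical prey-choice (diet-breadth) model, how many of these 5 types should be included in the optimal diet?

1

Profitabilities (E/h, J/s): small seeds 2.07, grass seeds 0.905, husked seeds 0.72, medium seeds 0.365, forb seeds 0.18. Add prey in this order while the next type's profitability exceeds the intake rate on those already taken.
Rate on top 1: 1.424. grass seeds: 0.905 < 1.424 → exclude; stop.
Optimal diet: small seeds — 1 of 5 types.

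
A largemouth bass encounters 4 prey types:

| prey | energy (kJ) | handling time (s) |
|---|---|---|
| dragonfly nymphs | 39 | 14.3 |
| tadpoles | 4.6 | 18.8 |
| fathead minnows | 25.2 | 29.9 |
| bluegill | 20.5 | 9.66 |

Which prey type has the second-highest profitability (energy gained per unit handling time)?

bluegill

Profitability E/h (kJ/s): dragonfly nymphs = 39/14.3 = 2.73, tadpoles = 4.6/18.8 = 0.245, fathead minnows = 25.2/29.9 = 0.843, bluegill = 20.5/9.66 = 2.12.
Ranked: dragonfly nymphs > bluegill > fathead minnows > tadpoles.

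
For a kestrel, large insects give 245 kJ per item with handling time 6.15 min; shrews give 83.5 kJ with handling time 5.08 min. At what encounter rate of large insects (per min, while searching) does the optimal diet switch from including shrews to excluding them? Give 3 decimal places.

At the threshold, the rate on large insects alone equals the profitability of shrews: λ·245/(1 + λ·6.15) = 83.5/5.08 = 16.44.
Rearranging, λ(245 − 16.44×6.15) = 16.44, so λ = 16.44/143.9 = 0.1142 per min.

0.114 per min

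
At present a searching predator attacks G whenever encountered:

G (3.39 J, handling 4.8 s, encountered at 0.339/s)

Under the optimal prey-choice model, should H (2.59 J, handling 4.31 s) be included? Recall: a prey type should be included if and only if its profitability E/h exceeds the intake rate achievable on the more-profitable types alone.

Current rate: (0.339×3.39)/(1 + 0.339×4.8) = 0.4374 J/s.
H: E/h = 2.59/4.31 = 0.6009 J/s.
Since 0.6009 > R, including H increases the long-run rate.

Yes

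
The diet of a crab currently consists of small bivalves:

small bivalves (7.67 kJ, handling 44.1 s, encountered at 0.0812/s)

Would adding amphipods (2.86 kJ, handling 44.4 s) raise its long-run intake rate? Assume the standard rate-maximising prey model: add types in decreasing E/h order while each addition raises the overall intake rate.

On small bivalves alone, R = ΣλE/(1+Σλh) = 0.6228/4.581 = 0.136 kJ/s.
Profitability of amphipods: 2.86/44.4 = 0.06441 kJ/s.
0.06441 < 0.136, so adding amphipods would lower the average — exclude it.

No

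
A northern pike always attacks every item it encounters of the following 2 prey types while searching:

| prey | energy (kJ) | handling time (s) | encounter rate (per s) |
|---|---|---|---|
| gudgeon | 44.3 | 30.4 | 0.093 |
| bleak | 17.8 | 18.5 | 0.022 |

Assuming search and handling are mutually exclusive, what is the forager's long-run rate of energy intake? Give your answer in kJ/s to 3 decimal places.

1.065 kJ/s

R = (0.093×44.3 + 0.022×17.8) / (1 + 0.093×30.4 + 0.022×18.5) = 4.511/4.234 = 1.065 kJ/s.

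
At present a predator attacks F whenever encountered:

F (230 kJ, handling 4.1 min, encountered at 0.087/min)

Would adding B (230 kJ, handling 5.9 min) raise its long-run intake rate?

Current rate: (0.087×230)/(1 + 0.087×4.1) = 14.75 kJ/min.
Profitability of B: 230/5.9 = 38.98 kJ/min.
38.98 > 14.75, so adding B raises the average — include it.

Yes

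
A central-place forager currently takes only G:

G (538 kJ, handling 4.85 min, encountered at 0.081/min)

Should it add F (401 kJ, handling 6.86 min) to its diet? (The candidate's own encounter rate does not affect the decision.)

Intake rate on the current diet: R = (0.081×538) / (1 + 0.081×4.85) = 43.58/1.393 = 31.29 kJ/min.
Profitability of F: 401/6.86 = 58.45 kJ/min.
58.45 > 31.29, so adding F raises the average — include it.

Yes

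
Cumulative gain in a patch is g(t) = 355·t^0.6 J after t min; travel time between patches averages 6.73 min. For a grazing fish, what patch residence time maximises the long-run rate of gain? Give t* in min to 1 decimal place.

10.1 min

Optimal t* satisfies g'(t*) = g(t*)/(T + t*).
g'(t) = 0.6·355·t^-0.4. Setting 0.6·355·t^-0.4 = 355·t^0.6/(6.73+t) gives 0.6(6.73+t) = t, so 0.40·t = 0.6×6.73.
t* = 0.6×6.73/0.40 = 10.1 min.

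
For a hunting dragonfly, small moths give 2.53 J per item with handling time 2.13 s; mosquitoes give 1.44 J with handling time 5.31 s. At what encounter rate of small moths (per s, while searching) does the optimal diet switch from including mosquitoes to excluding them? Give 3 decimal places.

At the threshold, the rate on small moths alone equals the profitability of mosquitoes: λ·2.53/(1 + λ·2.13) = 1.44/5.31 = 0.2712.
Rearranging, λ(2.53 − 0.2712×2.13) = 0.2712, so λ = 0.2712/1.952 = 0.1389 per s.

0.139 per s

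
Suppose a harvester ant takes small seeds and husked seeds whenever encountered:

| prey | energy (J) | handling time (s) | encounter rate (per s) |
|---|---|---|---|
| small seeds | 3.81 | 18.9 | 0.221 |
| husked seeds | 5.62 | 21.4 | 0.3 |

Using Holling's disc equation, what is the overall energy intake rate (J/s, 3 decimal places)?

R = Σλ_iE_i / (1 + Σλ_ih_i)
Numerator: 0.221×3.81 + 0.3×5.62 = 2.528
Denominator: 1 + 0.221×18.9 + 0.3×21.4 = 11.6
R = 2.528/11.6 = 0.218 J/s

0.218 J/s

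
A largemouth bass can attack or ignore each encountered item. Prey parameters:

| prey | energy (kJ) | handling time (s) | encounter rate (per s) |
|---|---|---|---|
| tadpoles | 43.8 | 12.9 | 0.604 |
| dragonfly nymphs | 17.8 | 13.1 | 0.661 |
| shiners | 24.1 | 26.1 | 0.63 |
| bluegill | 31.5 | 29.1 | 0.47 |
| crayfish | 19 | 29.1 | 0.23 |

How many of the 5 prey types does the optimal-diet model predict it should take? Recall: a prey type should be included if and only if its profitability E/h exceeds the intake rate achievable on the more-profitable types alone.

Profitabilities (E/h, kJ/s): tadpoles 3.4, dragonfly nymphs 1.36, bluegill 1.08, shiners 0.923, crayfish 0.653. Add prey in this order while the next type's profitability exceeds the intake rate on those already taken.
Rate on top 1: 3.009. dragonfly nymphs: 1.36 < 3.009 → exclude; stop.
Optimal diet: tadpoles — 1 of 5 types.

1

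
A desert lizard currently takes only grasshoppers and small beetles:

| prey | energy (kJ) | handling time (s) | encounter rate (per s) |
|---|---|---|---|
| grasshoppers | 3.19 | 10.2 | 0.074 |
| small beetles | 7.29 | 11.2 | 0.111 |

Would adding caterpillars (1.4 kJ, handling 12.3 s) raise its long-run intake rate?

No

Current rate: (0.074×3.19 + 0.111×7.29)/(1 + 0.074×10.2 + 0.111×11.2) = 0.3486 kJ/s.
Profitability of caterpillars: 1.4/12.3 = 0.1138 kJ/s.
0.1138 < 0.3486, so adding caterpillars would lower the average — exclude it.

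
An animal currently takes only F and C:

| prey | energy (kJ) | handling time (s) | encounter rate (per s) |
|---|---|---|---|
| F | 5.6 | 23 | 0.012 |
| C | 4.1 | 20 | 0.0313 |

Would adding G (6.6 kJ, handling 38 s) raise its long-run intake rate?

Yes

Intake rate on the current diet: R = (0.012×5.6 + 0.0313×4.1) / (1 + 0.012×23 + 0.0313×20) = 0.1955/1.902 = 0.1028 kJ/s.
Profitability of G: 6.6/38 = 0.1737 kJ/s.
Since 0.1737 > R, including G increases the long-run rate.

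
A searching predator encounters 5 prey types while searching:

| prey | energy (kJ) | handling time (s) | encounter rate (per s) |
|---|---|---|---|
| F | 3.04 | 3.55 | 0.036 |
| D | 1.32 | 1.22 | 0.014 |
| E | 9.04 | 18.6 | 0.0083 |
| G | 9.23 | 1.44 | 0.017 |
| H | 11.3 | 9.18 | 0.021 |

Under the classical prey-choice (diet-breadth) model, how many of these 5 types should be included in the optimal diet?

Rank by E/h (kJ/s): G 6.41, H 1.23, D 1.08, F 0.856, E 0.486. Include each in turn until the next type's E/h falls below the running intake rate.
Rate on top 1: 0.1532. H: 1.23 > 0.1532 → include.
Rate on top 2: 0.3239. D: 1.08 > 0.3239 → include.
Rate on top 3: 0.3343. F: 0.856 > 0.3343 → include.
Rate on top 4: 0.3833. E: 0.486 > 0.3833 → include.
Optimal diet: G, H, D, F, E — 5 of 5 types.

5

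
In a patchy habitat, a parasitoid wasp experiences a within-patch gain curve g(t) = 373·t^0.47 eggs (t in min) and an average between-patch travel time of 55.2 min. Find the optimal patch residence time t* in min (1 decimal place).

49.0 min

By the marginal value theorem, leave when the instantaneous gain rate g'(t) equals the habitat-wide average g(t)/(T + t).
g'(t) = 0.47·373·t^-0.53. Setting 0.47·373·t^-0.53 = 373·t^0.47/(55.2+t) gives 0.47(55.2+t) = t, so 0.53·t = 0.47×55.2.
t* = 0.47×55.2/0.53 = 48.95 min.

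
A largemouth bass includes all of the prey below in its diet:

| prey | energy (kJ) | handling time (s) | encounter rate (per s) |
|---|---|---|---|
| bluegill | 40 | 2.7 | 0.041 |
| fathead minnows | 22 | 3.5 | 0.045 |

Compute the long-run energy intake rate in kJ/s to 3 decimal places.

Energy encountered per unit search time: 0.041×40 + 0.045×22 = 2.63 kJ/s.
Handling time per unit search time: 0.041×2.7 + 0.045×3.5 = 0.2682.
Rate = 2.63/(1 + 0.2682) = 2.074 kJ/s.

2.074 kJ/s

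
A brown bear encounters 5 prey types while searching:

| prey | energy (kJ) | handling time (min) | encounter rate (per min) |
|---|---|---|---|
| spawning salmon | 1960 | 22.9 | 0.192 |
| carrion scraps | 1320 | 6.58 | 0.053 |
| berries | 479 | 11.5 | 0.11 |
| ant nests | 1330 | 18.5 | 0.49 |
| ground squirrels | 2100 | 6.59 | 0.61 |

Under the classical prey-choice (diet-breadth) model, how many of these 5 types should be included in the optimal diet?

Profitabilities (E/h, kJ/min): ground squirrels 319, carrion scraps 201, spawning salmon 85.6, ant nests 71.9, berries 41.7. Add prey in this order while the next type's profitability exceeds the intake rate on those already taken.
Rate on top 1: 255.2. carrion scraps: 201 < 255.2 → exclude; stop.
Optimal diet: ground squirrels — 1 of 5 types.

1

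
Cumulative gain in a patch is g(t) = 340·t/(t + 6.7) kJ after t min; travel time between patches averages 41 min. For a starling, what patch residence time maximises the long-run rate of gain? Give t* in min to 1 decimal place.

16.6 min

By the marginal value theorem, leave when the instantaneous gain rate g'(t) equals the habitat-wide average g(t)/(T + t).
g'(t) = 340·6.7/(t + 6.7)². Setting 340·6.7/(t+6.7)² = 340t/[(t+6.7)(41+t)] gives 6.7(41+t) = t(t+6.7), so t² = 6.7×41 = 274.7.
t* = √274.7 = 16.57 min.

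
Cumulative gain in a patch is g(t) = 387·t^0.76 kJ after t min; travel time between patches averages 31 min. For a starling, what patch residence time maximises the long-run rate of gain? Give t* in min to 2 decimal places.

By the marginal value theorem, leave when the instantaneous gain rate g'(t) equals the habitat-wide average g(t)/(T + t).
g'(t) = 0.76·387·t^-0.24. Setting 0.76·387·t^-0.24 = 387·t^0.76/(31+t) gives 0.76(31+t) = t, so 0.24·t = 0.76×31.
t* = 0.76×31/0.24 = 98.17 min.

98.17 min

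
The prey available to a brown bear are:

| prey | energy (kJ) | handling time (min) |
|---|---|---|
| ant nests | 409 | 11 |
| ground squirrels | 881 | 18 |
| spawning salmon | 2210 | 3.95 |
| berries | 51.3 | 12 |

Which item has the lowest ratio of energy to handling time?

Profitability E/h (kJ/min): ant nests = 409/11 = 37.2, ground squirrels = 881/18 = 48.9, spawning salmon = 2210/3.95 = 559, berries = 51.3/12 = 4.27.
Ranked: spawning salmon > ground squirrels > ant nests > berries.

berries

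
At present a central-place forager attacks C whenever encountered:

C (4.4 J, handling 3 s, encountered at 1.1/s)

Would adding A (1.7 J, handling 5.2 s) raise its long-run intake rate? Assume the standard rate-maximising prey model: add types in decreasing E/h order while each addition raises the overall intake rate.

On C alone, R = ΣλE/(1+Σλh) = 4.84/4.3 = 1.126 J/s.
Profitability of A: 1.7/5.2 = 0.3269 J/s.
Since 0.3269 < R, time spent handling A is better spent searching.

No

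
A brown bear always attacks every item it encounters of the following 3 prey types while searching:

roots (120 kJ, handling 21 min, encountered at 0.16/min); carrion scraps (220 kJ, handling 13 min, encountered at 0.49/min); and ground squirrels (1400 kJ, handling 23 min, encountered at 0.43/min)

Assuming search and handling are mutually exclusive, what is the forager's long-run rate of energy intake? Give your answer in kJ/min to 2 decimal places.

35.35 kJ/min

R = Σλ_iE_i / (1 + Σλ_ih_i)
Numerator: 0.16×120 + 0.49×220 + 0.43×1400 = 729
Denominator: 1 + 0.16×21 + 0.49×13 + 0.43×23 = 20.62
R = 729/20.62 = 35.35 kJ/min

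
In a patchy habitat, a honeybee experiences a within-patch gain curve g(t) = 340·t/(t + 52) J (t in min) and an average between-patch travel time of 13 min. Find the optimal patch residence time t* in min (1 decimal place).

26.0 min

By the marginal value theorem, leave when the instantaneous gain rate g'(t) equals the habitat-wide average g(t)/(T + t).
g'(t) = 340·52/(t + 52)². Setting 340·52/(t+52)² = 340t/[(t+52)(13+t)] gives 52(13+t) = t(t+52), so t² = 52×13 = 676.
t* = √676 = 26 min.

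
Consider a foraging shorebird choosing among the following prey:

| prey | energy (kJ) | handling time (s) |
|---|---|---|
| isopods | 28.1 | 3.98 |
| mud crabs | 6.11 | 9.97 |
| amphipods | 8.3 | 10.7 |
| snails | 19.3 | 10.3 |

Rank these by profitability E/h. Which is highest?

isopods

Profitability E/h (kJ/s): isopods = 28.1/3.98 = 7.06, mud crabs = 6.11/9.97 = 0.613, amphipods = 8.3/10.7 = 0.776, snails = 19.3/10.3 = 1.87.
Ranked: isopods > snails > amphipods > mud crabs.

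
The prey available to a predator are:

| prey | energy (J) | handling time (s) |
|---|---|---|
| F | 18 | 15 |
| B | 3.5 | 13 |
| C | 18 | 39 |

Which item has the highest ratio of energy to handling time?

In descending order of E/h:
F: 18/15 = 1.2 J/s
C: 18/39 = 0.462 J/s
B: 3.5/13 = 0.269 J/s

F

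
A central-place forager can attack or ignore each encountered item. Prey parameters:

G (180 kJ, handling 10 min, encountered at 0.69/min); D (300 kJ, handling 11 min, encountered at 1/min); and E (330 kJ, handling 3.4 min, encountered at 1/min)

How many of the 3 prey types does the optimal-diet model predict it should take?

E/h in descending order: E 97.1, D 27.3, G 18 kJ/min. The optimal diet is the largest prefix of this list for which every included type satisfies E_i/h_i > R on the types above it.
Rate on top 1: 75. D: 27.3 < 75 → exclude; stop.
Optimal diet: E — 1 of 3 types.

1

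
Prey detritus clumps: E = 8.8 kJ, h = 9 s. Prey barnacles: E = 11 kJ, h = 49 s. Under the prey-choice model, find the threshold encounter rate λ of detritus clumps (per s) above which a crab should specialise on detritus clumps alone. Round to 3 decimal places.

The zero-one rule: include barnacles iff E₂/h₂ > λE₁/(1+λh₁). Equality gives the switch point.
λE₁h₂ = E₂ + λE₂h₁ ⇒ λ = E₂/(E₁h₂ − E₂h₁) = 11/(431.2 − 99) = 0.03311 per s.

0.033 per s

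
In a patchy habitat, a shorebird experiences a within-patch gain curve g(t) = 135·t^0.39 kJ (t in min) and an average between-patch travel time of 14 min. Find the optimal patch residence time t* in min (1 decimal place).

Optimal t* satisfies g'(t*) = g(t*)/(T + t*).
g'(t) = 0.39·135·t^-0.61. Setting 0.39·135·t^-0.61 = 135·t^0.39/(14+t) gives 0.39(14+t) = t, so 0.61·t = 0.39×14.
t* = 0.39×14/0.61 = 8.951 min.

9.0 min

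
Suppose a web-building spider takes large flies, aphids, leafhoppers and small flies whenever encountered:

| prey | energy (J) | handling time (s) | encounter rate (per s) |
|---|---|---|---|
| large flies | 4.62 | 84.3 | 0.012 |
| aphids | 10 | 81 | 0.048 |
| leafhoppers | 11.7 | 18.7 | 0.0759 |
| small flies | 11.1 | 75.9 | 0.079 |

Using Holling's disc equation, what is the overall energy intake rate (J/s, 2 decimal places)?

0.17 J/s

R = (0.012×4.62 + 0.048×10 + 0.0759×11.7 + 0.079×11.1) / (1 + 0.012×84.3 + 0.048×81 + 0.0759×18.7 + 0.079×75.9) = 2.3/13.32 = 0.1728 J/s.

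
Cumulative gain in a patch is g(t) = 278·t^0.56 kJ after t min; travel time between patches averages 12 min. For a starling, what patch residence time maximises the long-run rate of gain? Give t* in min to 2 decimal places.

Optimal t* satisfies g'(t*) = g(t*)/(T + t*).
g'(t) = 0.56·278·t^-0.44. Setting 0.56·278·t^-0.44 = 278·t^0.56/(12+t) gives 0.56(12+t) = t, so 0.44·t = 0.56×12.
t* = 0.56×12/0.44 = 15.27 min.

15.27 min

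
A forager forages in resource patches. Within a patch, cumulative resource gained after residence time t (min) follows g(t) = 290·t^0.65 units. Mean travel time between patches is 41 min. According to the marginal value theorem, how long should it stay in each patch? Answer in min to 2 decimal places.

Maximise g(t)/(T+t): set derivative to zero → g'(t)(T+t) = g(t).
g'(t) = 0.65·290·t^-0.35. Setting 0.65·290·t^-0.35 = 290·t^0.65/(41+t) gives 0.65(41+t) = t, so 0.35·t = 0.65×41.
t* = 0.65×41/0.35 = 76.14 min.

76.14 min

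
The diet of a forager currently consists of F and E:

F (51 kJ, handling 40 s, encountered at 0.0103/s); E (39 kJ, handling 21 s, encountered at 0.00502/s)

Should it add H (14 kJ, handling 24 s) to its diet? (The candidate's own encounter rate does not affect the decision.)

Current rate: (0.0103×51 + 0.00502×39)/(1 + 0.0103×40 + 0.00502×21) = 0.4752 kJ/s.
Profitability of H: 14/24 = 0.5833 kJ/s.
0.5833 > 0.4752, so adding H raises the average — include it.

Yes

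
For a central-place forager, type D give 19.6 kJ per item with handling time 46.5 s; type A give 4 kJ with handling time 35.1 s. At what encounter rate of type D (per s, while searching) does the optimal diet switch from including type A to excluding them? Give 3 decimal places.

0.008 per s

The zero-one rule: include type A iff E₂/h₂ > λE₁/(1+λh₁). Equality gives the switch point.
λE₁h₂ = E₂ + λE₂h₁ ⇒ λ = E₂/(E₁h₂ − E₂h₁) = 4/(688 − 186) = 0.007969 per s.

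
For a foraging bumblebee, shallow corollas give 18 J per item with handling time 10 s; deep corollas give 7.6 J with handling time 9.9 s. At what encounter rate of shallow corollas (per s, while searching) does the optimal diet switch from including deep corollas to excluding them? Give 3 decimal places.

The zero-one rule: include deep corollas iff E₂/h₂ > λE₁/(1+λh₁). Equality gives the switch point.
λE₁h₂ = E₂ + λE₂h₁ ⇒ λ = E₂/(E₁h₂ − E₂h₁) = 7.6/(178.2 − 76) = 0.07436 per s.

0.074 per s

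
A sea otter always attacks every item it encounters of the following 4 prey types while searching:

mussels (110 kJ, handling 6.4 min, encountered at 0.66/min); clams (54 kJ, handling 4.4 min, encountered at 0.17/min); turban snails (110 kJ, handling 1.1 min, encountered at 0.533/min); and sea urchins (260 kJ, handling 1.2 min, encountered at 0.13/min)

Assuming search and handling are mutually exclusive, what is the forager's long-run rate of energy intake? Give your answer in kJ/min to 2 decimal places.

R = Σλ_iE_i / (1 + Σλ_ih_i)
Numerator: 0.66×110 + 0.17×54 + 0.533×110 + 0.13×260 = 174.2
Denominator: 1 + 0.66×6.4 + 0.17×4.4 + 0.533×1.1 + 0.13×1.2 = 6.714
R = 174.2/6.714 = 25.95 kJ/min

25.95 kJ/min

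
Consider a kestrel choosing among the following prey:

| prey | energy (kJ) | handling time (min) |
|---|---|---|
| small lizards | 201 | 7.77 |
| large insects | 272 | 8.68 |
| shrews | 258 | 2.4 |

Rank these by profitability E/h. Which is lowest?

Profitability E/h (kJ/min): small lizards = 201/7.77 = 25.9, large insects = 272/8.68 = 31.3, shrews = 258/2.4 = 108.
Ranked: shrews > large insects > small lizards.

small lizards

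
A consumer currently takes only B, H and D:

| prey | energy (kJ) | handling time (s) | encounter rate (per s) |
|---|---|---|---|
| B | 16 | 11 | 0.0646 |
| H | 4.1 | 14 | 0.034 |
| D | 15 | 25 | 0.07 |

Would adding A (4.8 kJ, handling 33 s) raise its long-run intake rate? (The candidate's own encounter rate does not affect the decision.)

No

On B, H and D alone, R = ΣλE/(1+Σλh) = 2.223/3.937 = 0.5647 kJ/s.
Profitability of A: 4.8/33 = 0.1455 kJ/s.
Since 0.1455 < R, time spent handling A is better spent searching.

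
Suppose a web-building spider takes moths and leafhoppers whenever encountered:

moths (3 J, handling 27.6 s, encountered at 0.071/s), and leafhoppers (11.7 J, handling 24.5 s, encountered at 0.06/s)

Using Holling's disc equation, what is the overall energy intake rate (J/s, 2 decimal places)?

0.21 J/s

R = Σλ_iE_i / (1 + Σλ_ih_i)
Numerator: 0.071×3 + 0.06×11.7 = 0.915
Denominator: 1 + 0.071×27.6 + 0.06×24.5 = 4.43
R = 0.915/4.43 = 0.2066 J/s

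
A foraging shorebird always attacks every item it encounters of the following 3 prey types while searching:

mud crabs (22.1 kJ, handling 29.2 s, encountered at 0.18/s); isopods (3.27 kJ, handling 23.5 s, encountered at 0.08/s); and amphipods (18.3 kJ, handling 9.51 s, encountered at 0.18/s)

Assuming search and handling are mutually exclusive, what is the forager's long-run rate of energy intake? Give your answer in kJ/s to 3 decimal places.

Energy encountered per unit search time: 0.18×22.1 + 0.08×3.27 + 0.18×18.3 = 7.534 kJ/s.
Handling time per unit search time: 0.18×29.2 + 0.08×23.5 + 0.18×9.51 = 8.848.
Rate = 7.534/(1 + 8.848) = 0.765 kJ/s.

0.765 kJ/s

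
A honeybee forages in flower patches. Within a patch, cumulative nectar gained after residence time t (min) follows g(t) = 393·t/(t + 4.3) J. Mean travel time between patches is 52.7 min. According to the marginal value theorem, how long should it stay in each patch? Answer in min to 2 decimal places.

15.05 min

Maximise g(t)/(T+t): set derivative to zero → g'(t)(T+t) = g(t).
g'(t) = 393·4.3/(t + 4.3)². Setting 393·4.3/(t+4.3)² = 393t/[(t+4.3)(52.7+t)] gives 4.3(52.7+t) = t(t+4.3), so t² = 4.3×52.7 = 226.6.
t* = √226.6 = 15.05 min.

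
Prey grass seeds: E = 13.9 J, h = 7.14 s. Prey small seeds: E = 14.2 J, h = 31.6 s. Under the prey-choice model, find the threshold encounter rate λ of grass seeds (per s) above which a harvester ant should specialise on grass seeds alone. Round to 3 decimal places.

The zero-one rule: include small seeds iff E₂/h₂ > λE₁/(1+λh₁). Equality gives the switch point.
λE₁h₂ = E₂ + λE₂h₁ ⇒ λ = E₂/(E₁h₂ − E₂h₁) = 14.2/(439.2 − 101.4) = 0.04203 per s.

0.042 per s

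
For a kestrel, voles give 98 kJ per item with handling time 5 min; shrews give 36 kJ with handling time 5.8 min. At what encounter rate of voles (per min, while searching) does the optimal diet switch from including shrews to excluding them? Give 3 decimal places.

0.093 per min

The zero-one rule: include shrews iff E₂/h₂ > λE₁/(1+λh₁). Equality gives the switch point.
λE₁h₂ = E₂ + λE₂h₁ ⇒ λ = E₂/(E₁h₂ − E₂h₁) = 36/(568.4 − 180) = 0.09269 per min.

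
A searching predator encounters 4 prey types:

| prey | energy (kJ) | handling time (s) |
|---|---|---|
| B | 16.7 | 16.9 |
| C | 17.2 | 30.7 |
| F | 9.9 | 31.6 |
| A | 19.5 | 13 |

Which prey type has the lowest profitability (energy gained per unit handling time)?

F

Profitability E/h (kJ/s): B = 16.7/16.9 = 0.988, C = 17.2/30.7 = 0.56, F = 9.9/31.6 = 0.313, A = 19.5/13 = 1.5.
Ranked: A > B > C > F.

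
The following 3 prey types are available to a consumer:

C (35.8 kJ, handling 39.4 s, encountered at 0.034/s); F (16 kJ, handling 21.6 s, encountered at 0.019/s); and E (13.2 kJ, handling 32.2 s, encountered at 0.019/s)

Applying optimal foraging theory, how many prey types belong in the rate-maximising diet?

Rank by E/h (kJ/s): C 0.909, F 0.741, E 0.41. Include each in turn until the next type's E/h falls below the running intake rate.
Rate on top 1: 0.5203. F: 0.741 > 0.5203 → include.
Rate on top 2: 0.5532. E: 0.41 < 0.5532 → exclude; stop.
Optimal diet: C, F — 2 of 3 types.

2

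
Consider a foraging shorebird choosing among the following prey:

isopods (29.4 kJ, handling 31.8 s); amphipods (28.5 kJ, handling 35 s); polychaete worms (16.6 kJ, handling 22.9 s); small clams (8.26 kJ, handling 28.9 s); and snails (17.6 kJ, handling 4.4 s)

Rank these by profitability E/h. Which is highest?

snails

In descending order of E/h:
snails: 17.6/4.4 = 4 kJ/s
isopods: 29.4/31.8 = 0.925 kJ/s
amphipods: 28.5/35 = 0.814 kJ/s
polychaete worms: 16.6/22.9 = 0.725 kJ/s
small clams: 8.26/28.9 = 0.286 kJ/s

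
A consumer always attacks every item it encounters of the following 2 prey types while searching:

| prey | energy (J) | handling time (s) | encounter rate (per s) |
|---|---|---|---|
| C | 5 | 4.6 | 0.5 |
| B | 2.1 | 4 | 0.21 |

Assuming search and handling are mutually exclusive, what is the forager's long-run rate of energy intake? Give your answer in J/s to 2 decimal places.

0.71 J/s

R = Σλ_iE_i / (1 + Σλ_ih_i)
Numerator: 0.5×5 + 0.21×2.1 = 2.941
Denominator: 1 + 0.5×4.6 + 0.21×4 = 4.14
R = 2.941/4.14 = 0.7104 J/s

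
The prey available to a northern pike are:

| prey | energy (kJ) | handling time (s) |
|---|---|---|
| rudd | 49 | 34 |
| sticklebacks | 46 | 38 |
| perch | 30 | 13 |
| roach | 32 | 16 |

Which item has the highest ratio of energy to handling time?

Profitability E/h (kJ/s): rudd = 49/34 = 1.44, sticklebacks = 46/38 = 1.21, perch = 30/13 = 2.31, roach = 32/16 = 2.
Ranked: perch > roach > rudd > sticklebacks.

perch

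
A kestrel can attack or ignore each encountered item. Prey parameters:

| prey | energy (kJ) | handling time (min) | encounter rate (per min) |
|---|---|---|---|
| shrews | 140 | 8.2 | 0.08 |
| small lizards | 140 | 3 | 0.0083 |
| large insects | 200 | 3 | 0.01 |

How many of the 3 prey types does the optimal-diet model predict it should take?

Profitabilities (E/h, kJ/min): large insects 66.7, small lizards 46.7, shrews 17.1. Add prey in this order while the next type's profitability exceeds the intake rate on those already taken.
Rate on top 1: 1.942. small lizards: 46.7 > 1.942 → include.
Rate on top 2: 2.997. shrews: 17.1 > 2.997 → include.
Optimal diet: large insects, small lizards, shrews — 3 of 3 types.

3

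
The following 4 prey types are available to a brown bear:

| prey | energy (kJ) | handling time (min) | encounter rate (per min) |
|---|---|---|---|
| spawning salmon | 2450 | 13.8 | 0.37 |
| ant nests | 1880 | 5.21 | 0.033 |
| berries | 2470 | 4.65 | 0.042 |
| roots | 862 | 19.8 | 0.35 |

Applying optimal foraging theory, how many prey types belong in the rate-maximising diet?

3

Rank by E/h (kJ/min): berries 531, ant nests 361, spawning salmon 178, roots 43.5. Include each in turn until the next type's E/h falls below the running intake rate.
Rate on top 1: 86.79. ant nests: 361 > 86.79 → include.
Rate on top 2: 121.3. spawning salmon: 178 > 121.3 → include.
Rate on top 3: 165.6. roots: 43.5 < 165.6 → exclude; stop.
Optimal diet: berries, ant nests, spawning salmon — 3 of 4 types.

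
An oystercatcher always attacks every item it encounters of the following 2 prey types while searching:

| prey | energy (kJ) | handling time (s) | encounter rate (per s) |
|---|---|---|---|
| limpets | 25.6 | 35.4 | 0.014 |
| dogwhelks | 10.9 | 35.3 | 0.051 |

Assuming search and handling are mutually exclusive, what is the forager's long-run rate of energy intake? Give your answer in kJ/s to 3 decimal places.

R = Σλ_iE_i / (1 + Σλ_ih_i)
Numerator: 0.014×25.6 + 0.051×10.9 = 0.9143
Denominator: 1 + 0.014×35.4 + 0.051×35.3 = 3.296
R = 0.9143/3.296 = 0.2774 kJ/s

0.277 kJ/s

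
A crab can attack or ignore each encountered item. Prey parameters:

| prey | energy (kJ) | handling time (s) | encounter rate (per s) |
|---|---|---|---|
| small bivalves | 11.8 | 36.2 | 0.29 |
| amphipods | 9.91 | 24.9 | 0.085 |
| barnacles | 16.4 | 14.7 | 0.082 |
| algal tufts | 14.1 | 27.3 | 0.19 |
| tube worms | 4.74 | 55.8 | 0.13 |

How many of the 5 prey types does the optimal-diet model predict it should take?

E/h in descending order: barnacles 1.12, algal tufts 0.516, amphipods 0.398, small bivalves 0.326, tube worms 0.0849 kJ/s. The optimal diet is the largest prefix of this list for which every included type satisfies E_i/h_i > R on the types above it.
Rate on top 1: 0.6098. algal tufts: 0.516 < 0.6098 → exclude; stop.
Optimal diet: barnacles — 1 of 5 types.

1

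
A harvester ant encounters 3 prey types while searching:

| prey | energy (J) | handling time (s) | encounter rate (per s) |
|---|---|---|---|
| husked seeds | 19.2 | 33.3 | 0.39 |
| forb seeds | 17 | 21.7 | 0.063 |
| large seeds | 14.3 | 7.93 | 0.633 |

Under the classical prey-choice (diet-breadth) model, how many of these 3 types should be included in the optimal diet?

Profitabilities (E/h, J/s): large seeds 1.8, forb seeds 0.783, husked seeds 0.577. Add prey in this order while the next type's profitability exceeds the intake rate on those already taken.
Rate on top 1: 1.504. forb seeds: 0.783 < 1.504 → exclude; stop.
Optimal diet: large seeds — 1 of 3 types.

1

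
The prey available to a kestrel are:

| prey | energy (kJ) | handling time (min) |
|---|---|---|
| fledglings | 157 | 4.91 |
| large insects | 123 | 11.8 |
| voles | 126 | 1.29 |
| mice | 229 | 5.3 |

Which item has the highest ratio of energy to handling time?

voles

In descending order of E/h:
voles: 126/1.29 = 97.7 kJ/min
mice: 229/5.3 = 43.2 kJ/min
fledglings: 157/4.91 = 32 kJ/min
large insects: 123/11.8 = 10.4 kJ/min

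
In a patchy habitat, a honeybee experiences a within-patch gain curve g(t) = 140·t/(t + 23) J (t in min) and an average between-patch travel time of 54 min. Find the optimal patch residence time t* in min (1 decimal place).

35.2 min

By the marginal value theorem, leave when the instantaneous gain rate g'(t) equals the habitat-wide average g(t)/(T + t).
g'(t) = 140·23/(t + 23)². Setting 140·23/(t+23)² = 140t/[(t+23)(54+t)] gives 23(54+t) = t(t+23), so t² = 23×54 = 1242.
t* = √1242 = 35.24 min.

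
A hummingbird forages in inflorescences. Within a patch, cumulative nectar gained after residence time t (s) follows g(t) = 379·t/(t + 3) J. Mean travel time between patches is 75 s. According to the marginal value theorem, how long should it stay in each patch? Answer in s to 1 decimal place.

15.0 s

Optimal t* satisfies g'(t*) = g(t*)/(T + t*).
g'(t) = 379·3/(t + 3)². Setting 379·3/(t+3)² = 379t/[(t+3)(75+t)] gives 3(75+t) = t(t+3), so t² = 3×75 = 225.
t* = √225 = 15 s.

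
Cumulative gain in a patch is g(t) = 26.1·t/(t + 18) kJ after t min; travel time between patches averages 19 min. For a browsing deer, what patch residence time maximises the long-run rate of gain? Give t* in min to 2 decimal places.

Maximise g(t)/(T+t): set derivative to zero → g'(t)(T+t) = g(t).
g'(t) = 26.1·18/(t + 18)². Setting 26.1·18/(t+18)² = 26.1t/[(t+18)(19+t)] gives 18(19+t) = t(t+18), so t² = 18×19 = 342.
t* = √342 = 18.49 min.

18.49 min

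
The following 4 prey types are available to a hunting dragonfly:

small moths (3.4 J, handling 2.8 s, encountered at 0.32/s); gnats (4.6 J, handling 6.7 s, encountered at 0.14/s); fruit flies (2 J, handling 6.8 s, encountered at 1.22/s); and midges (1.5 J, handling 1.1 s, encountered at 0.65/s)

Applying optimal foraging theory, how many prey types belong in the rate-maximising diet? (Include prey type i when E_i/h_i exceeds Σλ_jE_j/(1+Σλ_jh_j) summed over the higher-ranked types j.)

2

E/h in descending order: midges 1.36, small moths 1.21, gnats 0.687, fruit flies 0.294 J/s. The optimal diet is the largest prefix of this list for which every included type satisfies E_i/h_i > R on the types above it.
Rate on top 1: 0.5685. small moths: 1.21 > 0.5685 → include.
Rate on top 2: 0.7901. gnats: 0.687 < 0.7901 → exclude; stop.
Optimal diet: midges, small moths — 2 of 4 types.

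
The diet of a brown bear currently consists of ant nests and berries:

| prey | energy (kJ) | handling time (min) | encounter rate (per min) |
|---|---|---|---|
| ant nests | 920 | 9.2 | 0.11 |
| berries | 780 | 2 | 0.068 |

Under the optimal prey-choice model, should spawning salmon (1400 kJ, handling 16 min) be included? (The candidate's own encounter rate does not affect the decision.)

Intake rate on the current diet: R = (0.11×920 + 0.068×780) / (1 + 0.11×9.2 + 0.068×2) = 154.2/2.148 = 71.81 kJ/min.
Profitability of spawning salmon: 1400/16 = 87.5 kJ/min.
87.5 > 71.81, so adding spawning salmon raises the average — include it.

Yes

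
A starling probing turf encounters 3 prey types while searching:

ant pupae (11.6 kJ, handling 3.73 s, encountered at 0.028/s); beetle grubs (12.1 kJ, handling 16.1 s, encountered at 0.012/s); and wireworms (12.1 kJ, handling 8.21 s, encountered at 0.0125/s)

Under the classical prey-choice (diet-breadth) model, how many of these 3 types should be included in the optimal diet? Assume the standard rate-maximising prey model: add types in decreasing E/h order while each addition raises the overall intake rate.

3

Rank by E/h (kJ/s): ant pupae 3.11, wireworms 1.47, beetle grubs 0.752. Include each in turn until the next type's E/h falls below the running intake rate.
Rate on top 1: 0.2941. wireworms: 1.47 > 0.2941 → include.
Rate on top 2: 0.3944. beetle grubs: 0.752 > 0.3944 → include.
Optimal diet: ant pupae, wireworms, beetle grubs — 3 of 3 types.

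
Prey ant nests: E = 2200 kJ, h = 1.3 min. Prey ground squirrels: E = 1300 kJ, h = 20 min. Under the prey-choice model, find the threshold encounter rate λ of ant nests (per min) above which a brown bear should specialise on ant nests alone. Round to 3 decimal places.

At the threshold, the rate on ant nests alone equals the profitability of ground squirrels: λ·2200/(1 + λ·1.3) = 1300/20 = 65.
Rearranging, λ(2200 − 65×1.3) = 65, so λ = 65/2116 = 0.03073 per min.

0.031 per min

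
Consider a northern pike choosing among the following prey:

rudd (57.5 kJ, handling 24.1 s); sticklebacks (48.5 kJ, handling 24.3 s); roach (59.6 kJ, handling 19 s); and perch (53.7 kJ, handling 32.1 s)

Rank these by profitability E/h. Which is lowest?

perch

Profitability E/h (kJ/s): rudd = 57.5/24.1 = 2.39, sticklebacks = 48.5/24.3 = 2, roach = 59.6/19 = 3.14, perch = 53.7/32.1 = 1.67.
Ranked: roach > rudd > sticklebacks > perch.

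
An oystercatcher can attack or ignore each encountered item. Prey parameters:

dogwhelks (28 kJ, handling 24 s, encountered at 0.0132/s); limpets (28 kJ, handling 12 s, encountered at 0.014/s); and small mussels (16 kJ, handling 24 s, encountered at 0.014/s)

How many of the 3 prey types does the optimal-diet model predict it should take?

E/h in descending order: limpets 2.33, dogwhelks 1.17, small mussels 0.667 kJ/s. The optimal diet is the largest prefix of this list for which every included type satisfies E_i/h_i > R on the types above it.
Rate on top 1: 0.3356. dogwhelks: 1.17 > 0.3356 → include.
Rate on top 2: 0.5129. small mussels: 0.667 > 0.5129 → include.
Optimal diet: limpets, dogwhelks, small mussels — 3 of 3 types.

3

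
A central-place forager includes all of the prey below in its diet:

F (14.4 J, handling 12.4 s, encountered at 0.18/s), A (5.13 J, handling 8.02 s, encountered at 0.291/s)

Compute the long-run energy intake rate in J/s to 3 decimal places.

R = (0.18×14.4 + 0.291×5.13) / (1 + 0.18×12.4 + 0.291×8.02) = 4.085/5.566 = 0.7339 J/s.

0.734 J/s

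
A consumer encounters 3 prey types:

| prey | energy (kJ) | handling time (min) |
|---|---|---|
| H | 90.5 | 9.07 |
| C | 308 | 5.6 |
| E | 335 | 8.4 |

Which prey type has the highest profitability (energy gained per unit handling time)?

In descending order of E/h:
C: 308/5.6 = 55 kJ/min
E: 335/8.4 = 39.9 kJ/min
H: 90.5/9.07 = 9.98 kJ/min

C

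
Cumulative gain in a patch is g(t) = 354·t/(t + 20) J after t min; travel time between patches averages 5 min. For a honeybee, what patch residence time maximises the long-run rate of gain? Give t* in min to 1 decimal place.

10.0 min

Optimal t* satisfies g'(t*) = g(t*)/(T + t*).
g'(t) = 354·20/(t + 20)². Setting 354·20/(t+20)² = 354t/[(t+20)(5+t)] gives 20(5+t) = t(t+20), so t² = 20×5 = 100.
t* = √100 = 10 min.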